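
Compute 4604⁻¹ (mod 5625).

2369

Apply the Euclidean algorithm and back-substitute:
5625 = 1*4604 + 1021
4604 = 4*1021 + 520
1021 = 1*520 + 501
520 = 1*501 + 19
501 = 26*19 + 7
19 = 2*7 + 5
7 = 1*5 + 2
5 = 2*2 + 1
2 = 2*1 + 0
gcd(4604, 5625) = 1, so the inverse exists.
Bézout: 1 = −1939*5625 + 2369*4604.
So 4604⁻¹ ≡ 2369 (mod 5625).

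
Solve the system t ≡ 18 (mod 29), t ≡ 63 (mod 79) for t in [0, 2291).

29⁻¹ mod 79: 29*30 ≡ 1 (mod 79), so 29⁻¹ ≡ 30.
t = 18 + 29*((63 − 18)*30 mod 79) = 18 + 29*7 = 221.

221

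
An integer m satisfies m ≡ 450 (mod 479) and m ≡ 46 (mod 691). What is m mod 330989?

182470

479⁻¹ mod 691: 479×88 ≡ 1 (mod 691), so 479⁻¹ ≡ 88.
m = 450 + 479×((46 − 450)×88 mod 691) = 450 + 479×380 = 182470.
Check: 182470 mod 479 = 450, 182470 mod 691 = 46. ✓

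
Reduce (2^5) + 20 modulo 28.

(2)^5 ≡ 4 (mod 28)
4 + 20 = 24

24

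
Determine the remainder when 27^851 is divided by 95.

Compute successive squares:
27^1 ≡ 27 (mod 95)
27^2 ≡ 27^2 = 729 ≡ 64 (mod 95)
27^4 ≡ 64^2 = 4096 ≡ 11 (mod 95)
27^8 ≡ 11^2 = 121 ≡ 26 (mod 95)
27^16 ≡ 26^2 = 676 ≡ 11 (mod 95)
27^32 ≡ 11^2 = 121 ≡ 26 (mod 95)
27^64 ≡ 26^2 = 676 ≡ 11 (mod 95)
27^128 ≡ 11^2 = 121 ≡ 26 (mod 95)
27^256 ≡ 26^2 = 676 ≡ 11 (mod 95)
27^512 ≡ 11^2 = 121 ≡ 26 (mod 95)
27^851 = 27^512 · 27^256 · 27^64 · 27^16 · 27^2 · 27^1 ≡ 26 · 11 · 11 · 11 · 64 · 27 (mod 95).
Accumulate the product:
26 · 11 = 286 ≡ 1
1 · 11 = 11
11 · 11 = 121 ≡ 26
26 · 64 = 1664 ≡ 49
49 · 27 = 1323 ≡ 88

88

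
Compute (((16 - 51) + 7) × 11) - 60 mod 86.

16 - 51 = -35 ≡ 51 (mod 86)
51 + 7 = 58
58 × 11 = 638 ≡ 36 (mod 86)
36 - 60 = -24 ≡ 62 (mod 86)

62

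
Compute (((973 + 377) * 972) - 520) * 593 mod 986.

973 + 377 = 1350 ≡ 364 (mod 986)
364 * 972 = 353808 ≡ 820 (mod 986)
820 - 520 = 300
300 * 593 = 177900 ≡ 420 (mod 986)

420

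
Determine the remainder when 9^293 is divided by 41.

293 in binary is 100100101, i.e. 293 = 256 + 32 + 4 + 1.
9^1 ≡ 9 (mod 41)
9^2 ≡ 9^2 = 81 ≡ 40 (mod 41)
9^4 ≡ 40^2 = 1600 ≡ 1 (mod 41)
9^8 ≡ 1^2 = 1 (mod 41)
9^16 ≡ 1^2 = 1 (mod 41)
9^32 ≡ 1^2 = 1 (mod 41)
9^64 ≡ 1^2 = 1 (mod 41)
9^128 ≡ 1^2 = 1 (mod 41)
9^256 ≡ 1^2 = 1 (mod 41)
9^293 = 9^256 * 9^32 * 9^4 * 9^1 ≡ 1 * 1 * 1 * 9 (mod 41).
Accumulate the product:
1 * 1 = 1
1 * 1 = 1
1 * 9 = 9

9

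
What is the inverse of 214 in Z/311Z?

109

311 = 1·214 + 97
214 = 2·97 + 20
97 = 4·20 + 17
20 = 1·17 + 3
17 = 5·3 + 2
3 = 1·2 + 1
2 = 2·1 + 0
gcd(214, 311) = 1, so the inverse exists.
Bézout: 1 = −75·311 + 109·214.
So 214⁻¹ ≡ 109 (mod 311).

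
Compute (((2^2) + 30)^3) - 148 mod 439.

(2)^2 ≡ 4 (mod 439)
4 + 30 = 34
(34)^3 ≡ 233 (mod 439)
233 - 148 = 85

85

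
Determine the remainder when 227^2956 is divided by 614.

483

2956 in binary is 101110001100, i.e. 2956 = 2048 + 512 + 256 + 128 + 8 + 4.
227^1 ≡ 227 (mod 614)
227^2 ≡ 227^2 = 51529 ≡ 567 (mod 614)
227^4 ≡ 567^2 = 321489 ≡ 367 (mod 614)
227^8 ≡ 367^2 = 134689 ≡ 223 (mod 614)
227^16 ≡ 223^2 = 49729 ≡ 609 (mod 614)
227^32 ≡ 609^2 = 370881 ≡ 25 (mod 614)
227^64 ≡ 25^2 = 625 ≡ 11 (mod 614)
227^128 ≡ 11^2 = 121 (mod 614)
227^256 ≡ 121^2 = 14641 ≡ 519 (mod 614)
227^512 ≡ 519^2 = 269361 ≡ 429 (mod 614)
227^1024 ≡ 429^2 = 184041 ≡ 455 (mod 614)
227^2048 ≡ 455^2 = 207025 ≡ 107 (mod 614)
227^2956 = 227^2048 × 227^512 × 227^256 × 227^128 × 227^8 × 227^4 ≡ 107 × 429 × 519 × 121 × 223 × 367 (mod 614).
Accumulate the product:
107 × 429 = 45903 ≡ 467
467 × 519 = 242373 ≡ 457
457 × 121 = 55297 ≡ 37
37 × 223 = 8251 ≡ 269
269 × 367 = 98723 ≡ 483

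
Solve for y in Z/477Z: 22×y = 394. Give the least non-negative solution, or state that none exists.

gcd(22, 477) = 1, so a unique solution mod 477 exists.
22⁻¹ ≡ 412 (mod 477).
y ≡ 412×394 ≡ 148 (mod 477).

148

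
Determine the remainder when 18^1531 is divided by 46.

2

By square-and-multiply:
1531 in binary is 10111111011, i.e. 1531 = 1024 + 256 + 128 + 64 + 32 + 16 + 8 + 2 + 1.
18^1 ≡ 18 (mod 46)
18^2 ≡ 18^2 = 324 ≡ 2 (mod 46)
18^4 ≡ 2^2 = 4 (mod 46)
18^8 ≡ 4^2 = 16 (mod 46)
18^16 ≡ 16^2 = 256 ≡ 26 (mod 46)
18^32 ≡ 26^2 = 676 ≡ 32 (mod 46)
18^64 ≡ 32^2 = 1024 ≡ 12 (mod 46)
18^128 ≡ 12^2 = 144 ≡ 6 (mod 46)
18^256 ≡ 6^2 = 36 (mod 46)
18^512 ≡ 36^2 = 1296 ≡ 8 (mod 46)
18^1024 ≡ 8^2 = 64 ≡ 18 (mod 46)
18^1531 = 18^1024 · 18^256 · 18^128 · 18^64 · 18^32 · 18^16 · 18^8 · 18^2 · 18^1 ≡ 18 · 36 · 6 · 12 · 32 · 26 · 16 · 2 · 18 (mod 46).
Accumulate the product:
18 · 36 = 648 ≡ 4
4 · 6 = 24
24 · 12 = 288 ≡ 12
12 · 32 = 384 ≡ 16
16 · 26 = 416 ≡ 2
2 · 16 = 32
32 · 2 = 64 ≡ 18
18 · 18 = 324 ≡ 2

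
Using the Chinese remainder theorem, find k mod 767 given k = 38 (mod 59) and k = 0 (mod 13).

59⁻¹ mod 13: 59×2 ≡ 1 (mod 13), so 59⁻¹ ≡ 2.
k = 38 + 59×((0 − 38)×2 mod 13) = 38 + 59×2 = 156.

156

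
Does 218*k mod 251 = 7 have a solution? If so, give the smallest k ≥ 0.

15

gcd(218, 251) = 1, so a unique solution mod 251 exists.
218⁻¹ ≡ 38 (mod 251).
k ≡ 38*7 ≡ 15 (mod 251).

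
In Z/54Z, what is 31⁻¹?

7

Apply the Euclidean algorithm and back-substitute:
54 = 1·31 + 23
31 = 1·23 + 8
23 = 2·8 + 7
8 = 1·7 + 1
7 = 7·1 + 0
gcd(31, 54) = 1, so the inverse exists.
Back-substitute for 1:
1 = 1·8 − 1·7
  = −1·23 + 3·8
  = 3·31 − 4·23
  = −4·54 + 7·31
So 31⁻¹ ≡ 7 (mod 54).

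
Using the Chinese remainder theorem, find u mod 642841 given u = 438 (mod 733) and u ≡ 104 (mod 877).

733⁻¹ mod 877: 733×810 ≡ 1 (mod 877), so 733⁻¹ ≡ 810.
u = 438 + 733×((104 − 438)×810 mod 877) = 438 + 733×453 = 332487.
Check: 332487 mod 733 = 438, 332487 mod 877 = 104. ✓

332487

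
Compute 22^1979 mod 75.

Compute successive squares:
22^1 ≡ 22 (mod 75)
22^2 ≡ 22^2 = 484 ≡ 34 (mod 75)
22^4 ≡ 34^2 = 1156 ≡ 31 (mod 75)
22^8 ≡ 31^2 = 961 ≡ 61 (mod 75)
22^16 ≡ 61^2 = 3721 ≡ 46 (mod 75)
22^32 ≡ 46^2 = 2116 ≡ 16 (mod 75)
22^64 ≡ 16^2 = 256 ≡ 31 (mod 75)
22^128 ≡ 31^2 = 961 ≡ 61 (mod 75)
22^256 ≡ 61^2 = 3721 ≡ 46 (mod 75)
22^512 ≡ 46^2 = 2116 ≡ 16 (mod 75)
22^1024 ≡ 16^2 = 256 ≡ 31 (mod 75)
22^1979 = 22^1024 × 22^512 × 22^256 × 22^128 × 22^32 × 22^16 × 22^8 × 22^2 × 22^1 ≡ 31 × 16 × 46 × 61 × 16 × 46 × 61 × 34 × 22 (mod 75).
Accumulate the product:
31 × 16 = 496 ≡ 46
46 × 46 = 2116 ≡ 16
16 × 61 = 976 ≡ 1
1 × 16 = 16
16 × 46 = 736 ≡ 61
61 × 61 = 3721 ≡ 46
46 × 34 = 1564 ≡ 64
64 × 22 = 1408 ≡ 58

58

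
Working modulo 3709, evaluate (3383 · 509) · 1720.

3383 · 509 = 1721947 ≡ 971 (mod 3709)
971 · 1720 = 1670120 ≡ 1070 (mod 3709)

1070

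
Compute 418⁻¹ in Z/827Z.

827 = 1*418 + 409
418 = 1*409 + 9
409 = 45*9 + 4
9 = 2*4 + 1
4 = 4*1 + 0
gcd(418, 827) = 1, so the inverse exists.
Bézout: 1 = −93*827 + 184*418.
So 418⁻¹ ≡ 184 (mod 827).

184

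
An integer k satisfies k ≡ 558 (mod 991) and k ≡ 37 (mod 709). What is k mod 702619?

991⁻¹ mod 709: 991×88 ≡ 1 (mod 709), so 991⁻¹ ≡ 88.
k = 558 + 991×((37 − 558)×88 mod 709) = 558 + 991×237 = 235425.
Check: 235425 mod 991 = 558, 235425 mod 709 = 37. ✓

235425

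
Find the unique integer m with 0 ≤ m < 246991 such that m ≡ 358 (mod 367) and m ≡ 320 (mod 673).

153764

367⁻¹ mod 673: 367*662 ≡ 1 (mod 673), so 367⁻¹ ≡ 662.
m = 358 + 367*((320 − 358)*662 mod 673) = 358 + 367*418 = 153764.
Check: 153764 mod 367 = 358, 153764 mod 673 = 320. ✓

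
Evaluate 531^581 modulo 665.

Compute successive squares:
581 in binary is 1001000101, i.e. 581 = 512 + 64 + 4 + 1.
531^1 ≡ 531 (mod 665)
531^2 ≡ 531^2 = 281961 ≡ 1 (mod 665)
531^4 ≡ 1^2 = 1 (mod 665)
531^8 ≡ 1^2 = 1 (mod 665)
531^16 ≡ 1^2 = 1 (mod 665)
531^32 ≡ 1^2 = 1 (mod 665)
531^64 ≡ 1^2 = 1 (mod 665)
531^128 ≡ 1^2 = 1 (mod 665)
531^256 ≡ 1^2 = 1 (mod 665)
531^512 ≡ 1^2 = 1 (mod 665)
531^581 = 531^512 · 531^64 · 531^4 · 531^1 ≡ 1 · 1 · 1 · 531 (mod 665).
Accumulate the product:
1 · 1 = 1
1 · 1 = 1
1 · 531 = 531

531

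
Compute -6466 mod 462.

-6466 = -14×462 + 2, so -6466 ≡ 2 (mod 462).

2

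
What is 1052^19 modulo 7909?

6960

Compute successive squares:
1052^1 ≡ 1052 (mod 7909)
1052^2 ≡ 1052^2 = 1106704 ≡ 7353 (mod 7909)
1052^4 ≡ 7353^2 = 54066609 ≡ 685 (mod 7909)
1052^8 ≡ 685^2 = 469225 ≡ 2594 (mod 7909)
1052^16 ≡ 2594^2 = 6728836 ≡ 6186 (mod 7909)
1052^19 = 1052^16 * 1052^2 * 1052^1 ≡ 6186 * 7353 * 1052 (mod 7909).
Accumulate the product:
6186 * 7353 = 45485658 ≡ 999
999 * 1052 = 1050948 ≡ 6960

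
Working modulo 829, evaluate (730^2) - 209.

(730)^2 ≡ 682 (mod 829)
682 - 209 = 473

473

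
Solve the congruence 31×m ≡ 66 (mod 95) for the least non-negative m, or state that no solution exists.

gcd(31, 95) = 1, so a unique solution mod 95 exists.
31⁻¹ ≡ 46 (mod 95).
m ≡ 46×66 ≡ 91 (mod 95).

91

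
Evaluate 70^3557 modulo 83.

70^1 ≡ 70 (mod 83)
70^2 ≡ 70^2 = 4900 ≡ 3 (mod 83)
70^4 ≡ 3^2 = 9 (mod 83)
70^8 ≡ 9^2 = 81 (mod 83)
70^16 ≡ 81^2 = 6561 ≡ 4 (mod 83)
70^32 ≡ 4^2 = 16 (mod 83)
70^64 ≡ 16^2 = 256 ≡ 7 (mod 83)
70^128 ≡ 7^2 = 49 (mod 83)
70^256 ≡ 49^2 = 2401 ≡ 77 (mod 83)
70^512 ≡ 77^2 = 5929 ≡ 36 (mod 83)
70^1024 ≡ 36^2 = 1296 ≡ 51 (mod 83)
70^2048 ≡ 51^2 = 2601 ≡ 28 (mod 83)
70^3557 = 70^2048 · 70^1024 · 70^256 · 70^128 · 70^64 · 70^32 · 70^4 · 70^1 ≡ 28 · 51 · 77 · 49 · 7 · 16 · 9 · 70 (mod 83).
Accumulate the product:
28 · 51 = 1428 ≡ 17
17 · 77 = 1309 ≡ 64
64 · 49 = 3136 ≡ 65
65 · 7 = 455 ≡ 40
40 · 16 = 640 ≡ 59
59 · 9 = 531 ≡ 33
33 · 70 = 2310 ≡ 69

69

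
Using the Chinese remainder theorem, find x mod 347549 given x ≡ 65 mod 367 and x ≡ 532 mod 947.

367⁻¹ mod 947: 367×658 ≡ 1 (mod 947), so 367⁻¹ ≡ 658.
x = 65 + 367×((532 − 65)×658 mod 947) = 65 + 367×458 = 168151.

168151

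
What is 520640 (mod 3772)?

104

520640 = 138*3772 + 104, so 520640 ≡ 104 (mod 3772).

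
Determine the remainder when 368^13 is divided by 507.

485

Compute successive squares:
13 in binary is 1101, i.e. 13 = 8 + 4 + 1.
368^1 ≡ 368 (mod 507)
368^2 ≡ 368^2 = 135424 ≡ 55 (mod 507)
368^4 ≡ 55^2 = 3025 ≡ 490 (mod 507)
368^8 ≡ 490^2 = 240100 ≡ 289 (mod 507)
368^13 = 368^8 * 368^4 * 368^1 ≡ 289 * 490 * 368 (mod 507).
Accumulate the product:
289 * 490 = 141610 ≡ 157
157 * 368 = 57776 ≡ 485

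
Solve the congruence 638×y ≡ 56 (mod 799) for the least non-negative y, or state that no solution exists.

486

gcd(638, 799) = 1, so a unique solution mod 799 exists.
638⁻¹ ≡ 665 (mod 799).
y ≡ 665×56 ≡ 486 (mod 799).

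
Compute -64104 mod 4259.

4040

-64104 = -16·4259 + 4040, so -64104 ≡ 4040 (mod 4259).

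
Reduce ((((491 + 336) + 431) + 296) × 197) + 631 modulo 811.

491 + 336 = 827 ≡ 16 (mod 811)
16 + 431 = 447
447 + 296 = 743
743 × 197 = 146371 ≡ 391 (mod 811)
391 + 631 = 1022 ≡ 211 (mod 811)

211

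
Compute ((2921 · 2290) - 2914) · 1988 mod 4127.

2921 · 2290 = 6689090 ≡ 3350 (mod 4127)
3350 - 2914 = 436
436 · 1988 = 866768 ≡ 98 (mod 4127)

98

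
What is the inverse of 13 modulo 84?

13

Run the extended Euclidean algorithm:
84 = 6*13 + 6
13 = 2*6 + 1
6 = 6*1 + 0
gcd(13, 84) = 1, so the inverse exists.
Back-substitute for 1:
1 = 1*13 − 2*6
  = −2*84 + 13*13
So 13⁻¹ ≡ 13 (mod 84).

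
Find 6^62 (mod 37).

36

By square-and-multiply:
6^1 ≡ 6 (mod 37)
6^2 ≡ 6^2 = 36 (mod 37)
6^4 ≡ 36^2 = 1296 ≡ 1 (mod 37)
6^8 ≡ 1^2 = 1 (mod 37)
6^16 ≡ 1^2 = 1 (mod 37)
6^32 ≡ 1^2 = 1 (mod 37)
6^62 = 6^32 × 6^16 × 6^8 × 6^4 × 6^2 ≡ 1 × 1 × 1 × 1 × 36 (mod 37).
Accumulate the product:
1 × 1 = 1
1 × 1 = 1
1 × 1 = 1
1 × 36 = 36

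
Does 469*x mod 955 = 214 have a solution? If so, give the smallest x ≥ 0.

31

gcd(469, 955) = 1, so a unique solution mod 955 exists.
469⁻¹ ≡ 674 (mod 955).
x ≡ 674*214 ≡ 31 (mod 955).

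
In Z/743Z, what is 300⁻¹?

743 = 2*300 + 143
300 = 2*143 + 14
143 = 10*14 + 3
14 = 4*3 + 2
3 = 1*2 + 1
2 = 2*1 + 0
gcd(300, 743) = 1, so the inverse exists.
Bézout: 1 = 107*743 − 265*300.
So 300⁻¹ ≡ −265 ≡ 478 (mod 743).

478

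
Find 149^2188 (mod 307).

Using repeated squaring:
149^1 ≡ 149 (mod 307)
149^2 ≡ 149^2 = 22201 ≡ 97 (mod 307)
149^4 ≡ 97^2 = 9409 ≡ 199 (mod 307)
149^8 ≡ 199^2 = 39601 ≡ 305 (mod 307)
149^16 ≡ 305^2 = 93025 ≡ 4 (mod 307)
149^32 ≡ 4^2 = 16 (mod 307)
149^64 ≡ 16^2 = 256 (mod 307)
149^128 ≡ 256^2 = 65536 ≡ 145 (mod 307)
149^256 ≡ 145^2 = 21025 ≡ 149 (mod 307)
149^512 ≡ 149^2 = 22201 ≡ 97 (mod 307)
149^1024 ≡ 97^2 = 9409 ≡ 199 (mod 307)
149^2048 ≡ 199^2 = 39601 ≡ 305 (mod 307)
149^2188 = 149^2048 · 149^128 · 149^8 · 149^4 ≡ 305 · 145 · 305 · 199 (mod 307).
Accumulate the product:
305 · 145 = 44225 ≡ 17
17 · 305 = 5185 ≡ 273
273 · 199 = 54327 ≡ 295

295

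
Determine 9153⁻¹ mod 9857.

By the extended Euclidean algorithm:
9857 = 1×9153 + 704
9153 = 13×704 + 1
704 = 704×1 + 0
gcd(9153, 9857) = 1, so the inverse exists.
Bézout: 1 = −13×9857 + 14×9153.
So 9153⁻¹ ≡ 14 (mod 9857).

14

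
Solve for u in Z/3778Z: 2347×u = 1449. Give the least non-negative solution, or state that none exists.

2185

gcd(2347, 3778) = 1, so a unique solution mod 3778 exists.
2347⁻¹ ≡ 961 (mod 3778).
u ≡ 961×1449 ≡ 2185 (mod 3778).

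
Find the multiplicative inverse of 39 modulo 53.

34

53 = 1*39 + 14
39 = 2*14 + 11
14 = 1*11 + 3
11 = 3*3 + 2
3 = 1*2 + 1
2 = 2*1 + 0
gcd(39, 53) = 1, so the inverse exists.
Back-substitute for 1:
1 = 1*3 − 1*2
  = −1*11 + 4*3
  = 4*14 − 5*11
  = −5*39 + 14*14
  = 14*53 − 19*39
So 39⁻¹ ≡ −19 ≡ 34 (mod 53).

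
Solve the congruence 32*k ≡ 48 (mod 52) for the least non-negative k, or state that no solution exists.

8

gcd(32, 52) = 4, and 4 | 48, so solutions exist.
Divide through by 4: 8*k ≡ 12 (mod 13).
8⁻¹ ≡ 5 (mod 13).
k ≡ 5*12 ≡ 8 (mod 13).
The smallest non-negative solution is k = 8.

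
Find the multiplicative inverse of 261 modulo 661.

Run the extended Euclidean algorithm:
661 = 2·261 + 139
261 = 1·139 + 122
139 = 1·122 + 17
122 = 7·17 + 3
17 = 5·3 + 2
3 = 1·2 + 1
2 = 2·1 + 0
gcd(261, 661) = 1, so the inverse exists.
Back-substitute for 1:
1 = 1·3 − 1·2
  = −1·17 + 6·3
  = 6·122 − 43·17
  = −43·139 + 49·122
  = 49·261 − 92·139
  = −92·661 + 233·261
So 261⁻¹ ≡ 233 (mod 661).

233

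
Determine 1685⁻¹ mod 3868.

3868 = 2*1685 + 498
1685 = 3*498 + 191
498 = 2*191 + 116
191 = 1*116 + 75
116 = 1*75 + 41
75 = 1*41 + 34
41 = 1*34 + 7
34 = 4*7 + 6
7 = 1*6 + 1
6 = 6*1 + 0
gcd(1685, 3868) = 1, so the inverse exists.
Back-substitute for 1:
1 = 1*7 − 1*6
  = −1*34 + 5*7
  = 5*41 − 6*34
  = −6*75 + 11*41
  = 11*116 − 17*75
  = −17*191 + 28*116
  = 28*498 − 73*191
  = −73*1685 + 247*498
  = 247*3868 − 567*1685
So 1685⁻¹ ≡ −567 ≡ 3301 (mod 3868).

3301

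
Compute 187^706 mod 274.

706 in binary is 1011000010, i.e. 706 = 512 + 128 + 64 + 2.
187^1 ≡ 187 (mod 274)
187^2 ≡ 187^2 = 34969 ≡ 171 (mod 274)
187^4 ≡ 171^2 = 29241 ≡ 197 (mod 274)
187^8 ≡ 197^2 = 38809 ≡ 175 (mod 274)
187^16 ≡ 175^2 = 30625 ≡ 211 (mod 274)
187^32 ≡ 211^2 = 44521 ≡ 133 (mod 274)
187^64 ≡ 133^2 = 17689 ≡ 153 (mod 274)
187^128 ≡ 153^2 = 23409 ≡ 119 (mod 274)
187^256 ≡ 119^2 = 14161 ≡ 187 (mod 274)
187^512 ≡ 187^2 = 34969 ≡ 171 (mod 274)
187^706 = 187^512 * 187^128 * 187^64 * 187^2 ≡ 171 * 119 * 153 * 171 (mod 274).
Accumulate the product:
171 * 119 = 20349 ≡ 73
73 * 153 = 11169 ≡ 209
209 * 171 = 35739 ≡ 119

119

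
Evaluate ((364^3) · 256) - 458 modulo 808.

(364)^3 ≡ 640 (mod 808)
640 · 256 = 163840 ≡ 624 (mod 808)
624 - 458 = 166

166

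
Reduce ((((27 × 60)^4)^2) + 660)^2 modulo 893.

267

27 × 60 = 1620 ≡ 727 (mod 893)
(727)^4 ≡ 55 (mod 893)
(55)^2 ≡ 346 (mod 893)
346 + 660 = 1006 ≡ 113 (mod 893)
(113)^2 ≡ 267 (mod 893)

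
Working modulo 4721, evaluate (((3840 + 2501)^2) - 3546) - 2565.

2855

3840 + 2501 = 6341 ≡ 1620 (mod 4721)
(1620)^2 ≡ 4245 (mod 4721)
4245 - 3546 = 699
699 - 2565 = -1866 ≡ 2855 (mod 4721)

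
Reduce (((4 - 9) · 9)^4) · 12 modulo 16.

12

4 - 9 = -5 ≡ 11 (mod 16)
11 · 9 = 99 ≡ 3 (mod 16)
(3)^4 ≡ 1 (mod 16)
1 · 12 = 12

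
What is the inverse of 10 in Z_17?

By the extended Euclidean algorithm:
17 = 1*10 + 7
10 = 1*7 + 3
7 = 2*3 + 1
3 = 3*1 + 0
gcd(10, 17) = 1, so the inverse exists.
Back-substitute for 1:
1 = 1*7 − 2*3
  = −2*10 + 3*7
  = 3*17 − 5*10
So 10⁻¹ ≡ −5 ≡ 12 (mod 17).

12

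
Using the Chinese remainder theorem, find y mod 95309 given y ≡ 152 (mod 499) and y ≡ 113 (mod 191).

499⁻¹ mod 191: 499×80 ≡ 1 (mod 191), so 499⁻¹ ≡ 80.
y = 152 + 499×((113 − 152)×80 mod 191) = 152 + 499×127 = 63525.

63525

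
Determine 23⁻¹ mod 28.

11

By the extended Euclidean algorithm:
28 = 1×23 + 5
23 = 4×5 + 3
5 = 1×3 + 2
3 = 1×2 + 1
2 = 2×1 + 0
gcd(23, 28) = 1, so the inverse exists.
Bézout: 1 = −9×28 + 11×23.
So 23⁻¹ ≡ 11 (mod 28).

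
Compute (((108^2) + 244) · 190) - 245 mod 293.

22

(108)^2 ≡ 237 (mod 293)
237 + 244 = 481 ≡ 188 (mod 293)
188 · 190 = 35720 ≡ 267 (mod 293)
267 - 245 = 22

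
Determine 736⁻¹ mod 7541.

By the extended Euclidean algorithm:
7541 = 10·736 + 181
736 = 4·181 + 12
181 = 15·12 + 1
12 = 12·1 + 0
gcd(736, 7541) = 1, so the inverse exists.
Bézout: 1 = 61·7541 − 625·736.
So 736⁻¹ ≡ −625 ≡ 6916 (mod 7541).

6916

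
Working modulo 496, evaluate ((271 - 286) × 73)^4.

49

271 - 286 = -15 ≡ 481 (mod 496)
481 × 73 = 35113 ≡ 393 (mod 496)
(393)^4 ≡ 49 (mod 496)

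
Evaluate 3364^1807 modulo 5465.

4104

3364^1 ≡ 3364 (mod 5465)
3364^2 ≡ 3364^2 = 11316496 ≡ 3946 (mod 5465)
3364^4 ≡ 3946^2 = 15570916 ≡ 1131 (mod 5465)
3364^8 ≡ 1131^2 = 1279161 ≡ 351 (mod 5465)
3364^16 ≡ 351^2 = 123201 ≡ 2971 (mod 5465)
3364^32 ≡ 2971^2 = 8826841 ≡ 866 (mod 5465)
3364^64 ≡ 866^2 = 749956 ≡ 1251 (mod 5465)
3364^128 ≡ 1251^2 = 1565001 ≡ 2011 (mod 5465)
3364^256 ≡ 2011^2 = 4044121 ≡ 21 (mod 5465)
3364^512 ≡ 21^2 = 441 (mod 5465)
3364^1024 ≡ 441^2 = 194481 ≡ 3206 (mod 5465)
3364^1807 = 3364^1024 * 3364^512 * 3364^256 * 3364^8 * 3364^4 * 3364^2 * 3364^1 ≡ 3206 * 441 * 21 * 351 * 1131 * 3946 * 3364 (mod 5465).
Accumulate the product:
3206 * 441 = 1413846 ≡ 3876
3876 * 21 = 81396 ≡ 4886
4886 * 351 = 1714986 ≡ 4441
4441 * 1131 = 5022771 ≡ 436
436 * 3946 = 1720456 ≡ 4446
4446 * 3364 = 14956344 ≡ 4104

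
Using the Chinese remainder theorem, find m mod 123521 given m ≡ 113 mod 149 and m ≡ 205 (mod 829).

5179

149⁻¹ mod 829: 149*523 ≡ 1 (mod 829), so 149⁻¹ ≡ 523.
m = 113 + 149*((205 − 113)*523 mod 829) = 113 + 149*34 = 5179.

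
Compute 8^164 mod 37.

10

Compute successive squares:
164 in binary is 10100100, i.e. 164 = 128 + 32 + 4.
8^1 ≡ 8 (mod 37)
8^2 ≡ 8^2 = 64 ≡ 27 (mod 37)
8^4 ≡ 27^2 = 729 ≡ 26 (mod 37)
8^8 ≡ 26^2 = 676 ≡ 10 (mod 37)
8^16 ≡ 10^2 = 100 ≡ 26 (mod 37)
8^32 ≡ 26^2 = 676 ≡ 10 (mod 37)
8^64 ≡ 10^2 = 100 ≡ 26 (mod 37)
8^128 ≡ 26^2 = 676 ≡ 10 (mod 37)
8^164 = 8^128 * 8^32 * 8^4 ≡ 10 * 10 * 26 (mod 37).
Accumulate the product:
10 * 10 = 100 ≡ 26
26 * 26 = 676 ≡ 10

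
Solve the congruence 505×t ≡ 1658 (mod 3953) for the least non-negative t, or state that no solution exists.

1561

gcd(505, 3953) = 1, so a unique solution mod 3953 exists.
505⁻¹ ≡ 1863 (mod 3953).
t ≡ 1863×1658 ≡ 1561 (mod 3953).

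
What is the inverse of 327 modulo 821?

By the extended Euclidean algorithm:
821 = 2*327 + 167
327 = 1*167 + 160
167 = 1*160 + 7
160 = 22*7 + 6
7 = 1*6 + 1
6 = 6*1 + 0
gcd(327, 821) = 1, so the inverse exists.
Bézout: 1 = 47*821 − 118*327.
So 327⁻¹ ≡ −118 ≡ 703 (mod 821).

703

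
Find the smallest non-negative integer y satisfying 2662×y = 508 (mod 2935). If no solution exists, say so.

gcd(2662, 2935) = 1, so a unique solution mod 2935 exists.
2662⁻¹ ≡ 43 (mod 2935).
y ≡ 43×508 ≡ 1299 (mod 2935).

1299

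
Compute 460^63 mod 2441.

591

Using repeated squaring:
63 in binary is 111111, i.e. 63 = 32 + 16 + 8 + 4 + 2 + 1.
460^1 ≡ 460 (mod 2441)
460^2 ≡ 460^2 = 211600 ≡ 1674 (mod 2441)
460^4 ≡ 1674^2 = 2802276 ≡ 8 (mod 2441)
460^8 ≡ 8^2 = 64 (mod 2441)
460^16 ≡ 64^2 = 4096 ≡ 1655 (mod 2441)
460^32 ≡ 1655^2 = 2739025 ≡ 223 (mod 2441)
460^63 = 460^32 * 460^16 * 460^8 * 460^4 * 460^2 * 460^1 ≡ 223 * 1655 * 64 * 8 * 1674 * 460 (mod 2441).
Accumulate the product:
223 * 1655 = 369065 ≡ 474
474 * 64 = 30336 ≡ 1044
1044 * 8 = 8352 ≡ 1029
1029 * 1674 = 1722546 ≡ 1641
1641 * 460 = 754860 ≡ 591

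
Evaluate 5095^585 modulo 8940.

5695

Compute successive squares:
5095^1 ≡ 5095 (mod 8940)
5095^2 ≡ 5095^2 = 25959025 ≡ 6205 (mod 8940)
5095^4 ≡ 6205^2 = 38502025 ≡ 6385 (mod 8940)
5095^8 ≡ 6385^2 = 40768225 ≡ 1825 (mod 8940)
5095^16 ≡ 1825^2 = 3330625 ≡ 4945 (mod 8940)
5095^32 ≡ 4945^2 = 24453025 ≡ 2125 (mod 8940)
5095^64 ≡ 2125^2 = 4515625 ≡ 925 (mod 8940)
5095^128 ≡ 925^2 = 855625 ≡ 6325 (mod 8940)
5095^256 ≡ 6325^2 = 40005625 ≡ 8065 (mod 8940)
5095^512 ≡ 8065^2 = 65044225 ≡ 5725 (mod 8940)
5095^585 = 5095^512 * 5095^64 * 5095^8 * 5095^1 ≡ 5725 * 925 * 1825 * 5095 (mod 8940).
Accumulate the product:
5725 * 925 = 5295625 ≡ 3145
3145 * 1825 = 5739625 ≡ 145
145 * 5095 = 738775 ≡ 5695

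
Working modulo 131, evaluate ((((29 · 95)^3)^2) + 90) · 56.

57

29 · 95 = 2755 ≡ 4 (mod 131)
(4)^3 ≡ 64 (mod 131)
(64)^2 ≡ 35 (mod 131)
35 + 90 = 125
125 · 56 = 7000 ≡ 57 (mod 131)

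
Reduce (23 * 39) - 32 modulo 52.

23 * 39 = 897 ≡ 13 (mod 52)
13 - 32 = -19 ≡ 33 (mod 52)

33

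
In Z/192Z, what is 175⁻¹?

79

Run the extended Euclidean algorithm:
192 = 1·175 + 17
175 = 10·17 + 5
17 = 3·5 + 2
5 = 2·2 + 1
2 = 2·1 + 0
gcd(175, 192) = 1, so the inverse exists.
Bézout: 1 = −72·192 + 79·175.
So 175⁻¹ ≡ 79 (mod 192).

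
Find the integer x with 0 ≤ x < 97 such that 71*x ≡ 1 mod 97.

Apply the Euclidean algorithm and back-substitute:
97 = 1*71 + 26
71 = 2*26 + 19
26 = 1*19 + 7
19 = 2*7 + 5
7 = 1*5 + 2
5 = 2*2 + 1
2 = 2*1 + 0
gcd(71, 97) = 1, so the inverse exists.
Bézout: 1 = −30*97 + 41*71.
So 71⁻¹ ≡ 41 (mod 97).

41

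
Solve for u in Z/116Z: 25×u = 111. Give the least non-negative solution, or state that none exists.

gcd(25, 116) = 1, so a unique solution mod 116 exists.
25⁻¹ ≡ 65 (mod 116).
u ≡ 65×111 ≡ 23 (mod 116).

23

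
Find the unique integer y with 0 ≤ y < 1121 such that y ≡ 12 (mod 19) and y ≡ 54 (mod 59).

19⁻¹ mod 59: 19·28 ≡ 1 (mod 59), so 19⁻¹ ≡ 28.
y = 12 + 19·((54 − 12)·28 mod 59) = 12 + 19·55 = 1057.

1057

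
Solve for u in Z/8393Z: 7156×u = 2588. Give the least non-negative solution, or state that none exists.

gcd(7156, 8393) = 1, so a unique solution mod 8393 exists.
7156⁻¹ ≡ 4512 (mod 8393).
u ≡ 4512×2588 ≡ 2393 (mod 8393).

2393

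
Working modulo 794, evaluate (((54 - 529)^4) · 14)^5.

54 - 529 = -475 ≡ 319 (mod 794)
(319)^4 ≡ 761 (mod 794)
761 · 14 = 10654 ≡ 332 (mod 794)
(332)^5 ≡ 234 (mod 794)

234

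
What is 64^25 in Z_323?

Compute successive squares:
25 in binary is 11001, i.e. 25 = 16 + 8 + 1.
64^1 ≡ 64 (mod 323)
64^2 ≡ 64^2 = 4096 ≡ 220 (mod 323)
64^4 ≡ 220^2 = 48400 ≡ 273 (mod 323)
64^8 ≡ 273^2 = 74529 ≡ 239 (mod 323)
64^16 ≡ 239^2 = 57121 ≡ 273 (mod 323)
64^25 = 64^16 * 64^8 * 64^1 ≡ 273 * 239 * 64 (mod 323).
Accumulate the product:
273 * 239 = 65247 ≡ 1
1 * 64 = 64

64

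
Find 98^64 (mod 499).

98^1 ≡ 98 (mod 499)
98^2 ≡ 98^2 = 9604 ≡ 123 (mod 499)
98^4 ≡ 123^2 = 15129 ≡ 159 (mod 499)
98^8 ≡ 159^2 = 25281 ≡ 331 (mod 499)
98^16 ≡ 331^2 = 109561 ≡ 280 (mod 499)
98^32 ≡ 280^2 = 78400 ≡ 57 (mod 499)
98^64 ≡ 57^2 = 3249 ≡ 255 (mod 499)
So 98^64 ≡ 255 (mod 499).

255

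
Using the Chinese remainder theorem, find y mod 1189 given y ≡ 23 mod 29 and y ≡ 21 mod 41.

226

29⁻¹ mod 41: 29*17 ≡ 1 (mod 41), so 29⁻¹ ≡ 17.
y = 23 + 29*((21 − 23)*17 mod 41) = 23 + 29*7 = 226.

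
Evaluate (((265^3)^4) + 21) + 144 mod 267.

256

(265)^3 ≡ 259 (mod 267)
(259)^4 ≡ 91 (mod 267)
91 + 21 = 112
112 + 144 = 256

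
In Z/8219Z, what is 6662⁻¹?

By the extended Euclidean algorithm:
8219 = 1×6662 + 1557
6662 = 4×1557 + 434
1557 = 3×434 + 255
434 = 1×255 + 179
255 = 1×179 + 76
179 = 2×76 + 27
76 = 2×27 + 22
27 = 1×22 + 5
22 = 4×5 + 2
5 = 2×2 + 1
2 = 2×1 + 0
gcd(6662, 8219) = 1, so the inverse exists.
Back-substitute for 1:
1 = 1×5 − 2×2
  = −2×22 + 9×5
  = 9×27 − 11×22
  = −11×76 + 31×27
  = 31×179 − 73×76
  = −73×255 + 104×179
  = 104×434 − 177×255
  = −177×1557 + 635×434
  = 635×6662 − 2717×1557
  = −2717×8219 + 3352×6662
So 6662⁻¹ ≡ 3352 (mod 8219).

3352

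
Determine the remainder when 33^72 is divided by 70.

1

72 in binary is 1001000, i.e. 72 = 64 + 8.
33^1 ≡ 33 (mod 70)
33^2 ≡ 33^2 = 1089 ≡ 39 (mod 70)
33^4 ≡ 39^2 = 1521 ≡ 51 (mod 70)
33^8 ≡ 51^2 = 2601 ≡ 11 (mod 70)
33^16 ≡ 11^2 = 121 ≡ 51 (mod 70)
33^32 ≡ 51^2 = 2601 ≡ 11 (mod 70)
33^64 ≡ 11^2 = 121 ≡ 51 (mod 70)
33^72 = 33^64 · 33^8 ≡ 51 · 11 (mod 70).
51 · 11 = 561 ≡ 1 (mod 70).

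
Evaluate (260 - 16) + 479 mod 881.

723

260 - 16 = 244
244 + 479 = 723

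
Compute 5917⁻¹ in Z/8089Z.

4875

Run the extended Euclidean algorithm:
8089 = 1×5917 + 2172
5917 = 2×2172 + 1573
2172 = 1×1573 + 599
1573 = 2×599 + 375
599 = 1×375 + 224
375 = 1×224 + 151
224 = 1×151 + 73
151 = 2×73 + 5
73 = 14×5 + 3
5 = 1×3 + 2
3 = 1×2 + 1
2 = 2×1 + 0
gcd(5917, 8089) = 1, so the inverse exists.
Back-substitute for 1:
1 = 1×3 − 1×2
  = −1×5 + 2×3
  = 2×73 − 29×5
  = −29×151 + 60×73
  = 60×224 − 89×151
  = −89×375 + 149×224
  = 149×599 − 238×375
  = −238×1573 + 625×599
  = 625×2172 − 863×1573
  = −863×5917 + 2351×2172
  = 2351×8089 − 3214×5917
So 5917⁻¹ ≡ −3214 ≡ 4875 (mod 8089).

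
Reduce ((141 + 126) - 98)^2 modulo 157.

141 + 126 = 267 ≡ 110 (mod 157)
110 - 98 = 12
(12)^2 ≡ 144 (mod 157)

144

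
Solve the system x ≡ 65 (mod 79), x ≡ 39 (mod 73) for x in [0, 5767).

79⁻¹ mod 73: 79×61 ≡ 1 (mod 73), so 79⁻¹ ≡ 61.
x = 65 + 79×((39 − 65)×61 mod 73) = 65 + 79×20 = 1645.
Check: 1645 mod 79 = 65, 1645 mod 73 = 39. ✓

1645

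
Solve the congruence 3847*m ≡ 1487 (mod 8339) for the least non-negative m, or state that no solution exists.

gcd(3847, 8339) = 1, so a unique solution mod 8339 exists.
3847⁻¹ ≡ 362 (mod 8339).
m ≡ 362*1487 ≡ 4598 (mod 8339).

4598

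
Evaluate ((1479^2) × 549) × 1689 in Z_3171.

2880

(1479)^2 ≡ 2622 (mod 3171)
2622 × 549 = 1439478 ≡ 3015 (mod 3171)
3015 × 1689 = 5092335 ≡ 2880 (mod 3171)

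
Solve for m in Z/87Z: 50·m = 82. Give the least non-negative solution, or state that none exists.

26

gcd(50, 87) = 1, so a unique solution mod 87 exists.
50⁻¹ ≡ 47 (mod 87).
m ≡ 47·82 ≡ 26 (mod 87).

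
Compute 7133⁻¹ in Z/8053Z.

674

Run the extended Euclidean algorithm:
8053 = 1·7133 + 920
7133 = 7·920 + 693
920 = 1·693 + 227
693 = 3·227 + 12
227 = 18·12 + 11
12 = 1·11 + 1
11 = 11·1 + 0
gcd(7133, 8053) = 1, so the inverse exists.
Back-substitute for 1:
1 = 1·12 − 1·11
  = −1·227 + 19·12
  = 19·693 − 58·227
  = −58·920 + 77·693
  = 77·7133 − 597·920
  = −597·8053 + 674·7133
So 7133⁻¹ ≡ 674 (mod 8053).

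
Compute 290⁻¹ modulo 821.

821 = 2·290 + 241
290 = 1·241 + 49
241 = 4·49 + 45
49 = 1·45 + 4
45 = 11·4 + 1
4 = 4·1 + 0
gcd(290, 821) = 1, so the inverse exists.
Back-substitute for 1:
1 = 1·45 − 11·4
  = −11·49 + 12·45
  = 12·241 − 59·49
  = −59·290 + 71·241
  = 71·821 − 201·290
So 290⁻¹ ≡ −201 ≡ 620 (mod 821).

620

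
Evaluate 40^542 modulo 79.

Using repeated squaring:
542 in binary is 1000011110, i.e. 542 = 512 + 16 + 8 + 4 + 2.
40^1 ≡ 40 (mod 79)
40^2 ≡ 40^2 = 1600 ≡ 20 (mod 79)
40^4 ≡ 20^2 = 400 ≡ 5 (mod 79)
40^8 ≡ 5^2 = 25 (mod 79)
40^16 ≡ 25^2 = 625 ≡ 72 (mod 79)
40^32 ≡ 72^2 = 5184 ≡ 49 (mod 79)
40^64 ≡ 49^2 = 2401 ≡ 31 (mod 79)
40^128 ≡ 31^2 = 961 ≡ 13 (mod 79)
40^256 ≡ 13^2 = 169 ≡ 11 (mod 79)
40^512 ≡ 11^2 = 121 ≡ 42 (mod 79)
40^542 = 40^512 × 40^16 × 40^8 × 40^4 × 40^2 ≡ 42 × 72 × 25 × 5 × 20 (mod 79).
Accumulate the product:
42 × 72 = 3024 ≡ 22
22 × 25 = 550 ≡ 76
76 × 5 = 380 ≡ 64
64 × 20 = 1280 ≡ 16

16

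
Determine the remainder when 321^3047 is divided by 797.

205

321^1 ≡ 321 (mod 797)
321^2 ≡ 321^2 = 103041 ≡ 228 (mod 797)
321^4 ≡ 228^2 = 51984 ≡ 179 (mod 797)
321^8 ≡ 179^2 = 32041 ≡ 161 (mod 797)
321^16 ≡ 161^2 = 25921 ≡ 417 (mod 797)
321^32 ≡ 417^2 = 173889 ≡ 143 (mod 797)
321^64 ≡ 143^2 = 20449 ≡ 524 (mod 797)
321^128 ≡ 524^2 = 274576 ≡ 408 (mod 797)
321^256 ≡ 408^2 = 166464 ≡ 688 (mod 797)
321^512 ≡ 688^2 = 473344 ≡ 723 (mod 797)
321^1024 ≡ 723^2 = 522729 ≡ 694 (mod 797)
321^2048 ≡ 694^2 = 481636 ≡ 248 (mod 797)
321^3047 = 321^2048 × 321^512 × 321^256 × 321^128 × 321^64 × 321^32 × 321^4 × 321^2 × 321^1 ≡ 248 × 723 × 688 × 408 × 524 × 143 × 179 × 228 × 321 (mod 797).
Accumulate the product:
248 × 723 = 179304 ≡ 776
776 × 688 = 533888 ≡ 695
695 × 408 = 283560 ≡ 625
625 × 524 = 327500 ≡ 730
730 × 143 = 104390 ≡ 780
780 × 179 = 139620 ≡ 145
145 × 228 = 33060 ≡ 383
383 × 321 = 122943 ≡ 205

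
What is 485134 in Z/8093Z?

7647

485134 = 59×8093 + 7647, so 485134 ≡ 7647 (mod 8093).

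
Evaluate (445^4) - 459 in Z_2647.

(445)^4 ≡ 1182 (mod 2647)
1182 - 459 = 723

723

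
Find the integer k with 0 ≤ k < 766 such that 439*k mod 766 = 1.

171

766 = 1*439 + 327
439 = 1*327 + 112
327 = 2*112 + 103
112 = 1*103 + 9
103 = 11*9 + 4
9 = 2*4 + 1
4 = 4*1 + 0
gcd(439, 766) = 1, so the inverse exists.
Bézout: 1 = −98*766 + 171*439.
So 439⁻¹ ≡ 171 (mod 766).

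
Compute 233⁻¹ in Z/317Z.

By the extended Euclidean algorithm:
317 = 1·233 + 84
233 = 2·84 + 65
84 = 1·65 + 19
65 = 3·19 + 8
19 = 2·8 + 3
8 = 2·3 + 2
3 = 1·2 + 1
2 = 2·1 + 0
gcd(233, 317) = 1, so the inverse exists.
Back-substitute for 1:
1 = 1·3 − 1·2
  = −1·8 + 3·3
  = 3·19 − 7·8
  = −7·65 + 24·19
  = 24·84 − 31·65
  = −31·233 + 86·84
  = 86·317 − 117·233
So 233⁻¹ ≡ −117 ≡ 200 (mod 317).

200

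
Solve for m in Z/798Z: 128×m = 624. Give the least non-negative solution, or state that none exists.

354

gcd(128, 798) = 2, and 2 | 624, so solutions exist.
Divide through by 2: 64×m ≡ 312 mod 399.
64⁻¹ ≡ 106 (mod 399).
m ≡ 106×312 ≡ 354 (mod 399).
The smallest non-negative solution is m = 354.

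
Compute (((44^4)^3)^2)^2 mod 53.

(44)^4 ≡ 42 (mod 53)
(42)^3 ≡ 47 (mod 53)
(47)^2 ≡ 36 (mod 53)
(36)^2 ≡ 24 (mod 53)

24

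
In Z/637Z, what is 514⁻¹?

145

637 = 1×514 + 123
514 = 4×123 + 22
123 = 5×22 + 13
22 = 1×13 + 9
13 = 1×9 + 4
9 = 2×4 + 1
4 = 4×1 + 0
gcd(514, 637) = 1, so the inverse exists.
Back-substitute for 1:
1 = 1×9 − 2×4
  = −2×13 + 3×9
  = 3×22 − 5×13
  = −5×123 + 28×22
  = 28×514 − 117×123
  = −117×637 + 145×514
So 514⁻¹ ≡ 145 (mod 637).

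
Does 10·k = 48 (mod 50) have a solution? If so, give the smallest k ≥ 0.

gcd(10, 50) = 10, and 10 does not divide 48.
So the congruence has no solution.

no solution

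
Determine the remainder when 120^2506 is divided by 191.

4

Compute successive squares:
2506 in binary is 100111001010, i.e. 2506 = 2048 + 256 + 128 + 64 + 8 + 2.
120^1 ≡ 120 (mod 191)
120^2 ≡ 120^2 = 14400 ≡ 75 (mod 191)
120^4 ≡ 75^2 = 5625 ≡ 86 (mod 191)
120^8 ≡ 86^2 = 7396 ≡ 138 (mod 191)
120^16 ≡ 138^2 = 19044 ≡ 135 (mod 191)
120^32 ≡ 135^2 = 18225 ≡ 80 (mod 191)
120^64 ≡ 80^2 = 6400 ≡ 97 (mod 191)
120^128 ≡ 97^2 = 9409 ≡ 50 (mod 191)
120^256 ≡ 50^2 = 2500 ≡ 17 (mod 191)
120^512 ≡ 17^2 = 289 ≡ 98 (mod 191)
120^1024 ≡ 98^2 = 9604 ≡ 54 (mod 191)
120^2048 ≡ 54^2 = 2916 ≡ 51 (mod 191)
120^2506 = 120^2048 · 120^256 · 120^128 · 120^64 · 120^8 · 120^2 ≡ 51 · 17 · 50 · 97 · 138 · 75 (mod 191).
Accumulate the product:
51 · 17 = 867 ≡ 103
103 · 50 = 5150 ≡ 184
184 · 97 = 17848 ≡ 85
85 · 138 = 11730 ≡ 79
79 · 75 = 5925 ≡ 4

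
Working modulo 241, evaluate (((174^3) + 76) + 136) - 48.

169

(174)^3 ≡ 5 (mod 241)
5 + 76 = 81
81 + 136 = 217
217 - 48 = 169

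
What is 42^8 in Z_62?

Compute successive squares:
42^1 ≡ 42 (mod 62)
42^2 ≡ 42^2 = 1764 ≡ 28 (mod 62)
42^4 ≡ 28^2 = 784 ≡ 40 (mod 62)
42^8 ≡ 40^2 = 1600 ≡ 50 (mod 62)
So 42^8 ≡ 50 (mod 62).

50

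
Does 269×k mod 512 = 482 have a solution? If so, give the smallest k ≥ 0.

gcd(269, 512) = 1, so a unique solution mod 512 exists.
269⁻¹ ≡ 453 (mod 512).
k ≡ 453×482 ≡ 234 (mod 512).

234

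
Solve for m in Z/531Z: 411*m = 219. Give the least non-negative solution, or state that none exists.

gcd(411, 531) = 3, and 3 | 219, so solutions exist.
Divide through by 3: 137*m ≡ 73 mod 177.
137⁻¹ ≡ 146 (mod 177).
m ≡ 146*73 ≡ 38 (mod 177).
The smallest non-negative solution is m = 38.

38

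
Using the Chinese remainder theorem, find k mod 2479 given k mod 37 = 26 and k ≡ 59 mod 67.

37⁻¹ mod 67: 37·29 ≡ 1 (mod 67), so 37⁻¹ ≡ 29.
k = 26 + 37·((59 − 26)·29 mod 67) = 26 + 37·19 = 729.

729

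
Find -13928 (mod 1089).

-13928 = -13·1089 + 229, so -13928 ≡ 229 (mod 1089).

229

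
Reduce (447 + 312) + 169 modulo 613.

315

447 + 312 = 759 ≡ 146 (mod 613)
146 + 169 = 315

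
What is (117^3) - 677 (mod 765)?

556

(117)^3 ≡ 468 (mod 765)
468 - 677 = -209 ≡ 556 (mod 765)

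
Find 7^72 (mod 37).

1

Using repeated squaring:
72 in binary is 1001000, i.e. 72 = 64 + 8.
7^1 ≡ 7 (mod 37)
7^2 ≡ 7^2 = 49 ≡ 12 (mod 37)
7^4 ≡ 12^2 = 144 ≡ 33 (mod 37)
7^8 ≡ 33^2 = 1089 ≡ 16 (mod 37)
7^16 ≡ 16^2 = 256 ≡ 34 (mod 37)
7^32 ≡ 34^2 = 1156 ≡ 9 (mod 37)
7^64 ≡ 9^2 = 81 ≡ 7 (mod 37)
7^72 = 7^64 * 7^8 ≡ 7 * 16 (mod 37).
7 * 16 = 112 ≡ 1 (mod 37).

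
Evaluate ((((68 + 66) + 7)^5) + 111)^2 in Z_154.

68 + 66 = 134
134 + 7 = 141
(141)^5 ≡ 1 (mod 154)
1 + 111 = 112
(112)^2 ≡ 70 (mod 154)

70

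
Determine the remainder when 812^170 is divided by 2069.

Using repeated squaring:
170 in binary is 10101010, i.e. 170 = 128 + 32 + 8 + 2.
812^1 ≡ 812 (mod 2069)
812^2 ≡ 812^2 = 659344 ≡ 1402 (mod 2069)
812^4 ≡ 1402^2 = 1965604 ≡ 54 (mod 2069)
812^8 ≡ 54^2 = 2916 ≡ 847 (mod 2069)
812^16 ≡ 847^2 = 717409 ≡ 1535 (mod 2069)
812^32 ≡ 1535^2 = 2356225 ≡ 1703 (mod 2069)
812^64 ≡ 1703^2 = 2900209 ≡ 1540 (mod 2069)
812^128 ≡ 1540^2 = 2371600 ≡ 526 (mod 2069)
812^170 = 812^128 * 812^32 * 812^8 * 812^2 ≡ 526 * 1703 * 847 * 1402 (mod 2069).
Accumulate the product:
526 * 1703 = 895778 ≡ 1970
1970 * 847 = 1668590 ≡ 976
976 * 1402 = 1368352 ≡ 743

743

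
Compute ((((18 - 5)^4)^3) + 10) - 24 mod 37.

18 - 5 = 13
(13)^4 ≡ 34 (mod 37)
(34)^3 ≡ 10 (mod 37)
10 + 10 = 20
20 - 24 = -4 ≡ 33 (mod 37)

33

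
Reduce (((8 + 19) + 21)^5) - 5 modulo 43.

8 + 19 = 27
27 + 21 = 48 ≡ 5 (mod 43)
(5)^5 ≡ 29 (mod 43)
29 - 5 = 24

24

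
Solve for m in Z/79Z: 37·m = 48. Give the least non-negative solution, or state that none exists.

44

gcd(37, 79) = 1, so a unique solution mod 79 exists.
37⁻¹ ≡ 47 (mod 79).
m ≡ 47·48 ≡ 44 (mod 79).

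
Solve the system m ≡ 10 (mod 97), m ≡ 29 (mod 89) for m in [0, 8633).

97⁻¹ mod 89: 97×78 ≡ 1 (mod 89), so 97⁻¹ ≡ 78.
m = 10 + 97×((29 − 10)×78 mod 89) = 10 + 97×58 = 5636.

5636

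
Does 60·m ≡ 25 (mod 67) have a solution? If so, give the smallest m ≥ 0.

gcd(60, 67) = 1, so a unique solution mod 67 exists.
60⁻¹ ≡ 19 (mod 67).
m ≡ 19·25 ≡ 6 (mod 67).

6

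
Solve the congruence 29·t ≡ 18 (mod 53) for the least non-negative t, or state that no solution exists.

gcd(29, 53) = 1, so a unique solution mod 53 exists.
29⁻¹ ≡ 11 (mod 53).
t ≡ 11·18 ≡ 39 (mod 53).

39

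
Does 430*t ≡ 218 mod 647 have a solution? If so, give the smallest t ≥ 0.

160

gcd(430, 647) = 1, so a unique solution mod 647 exists.
430⁻¹ ≡ 161 (mod 647).
t ≡ 161*218 ≡ 160 (mod 647).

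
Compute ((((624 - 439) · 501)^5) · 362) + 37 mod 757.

624 - 439 = 185
185 · 501 = 92685 ≡ 331 (mod 757)
(331)^5 ≡ 524 (mod 757)
524 · 362 = 189688 ≡ 438 (mod 757)
438 + 37 = 475

475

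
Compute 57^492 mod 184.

169

492 in binary is 111101100, i.e. 492 = 256 + 128 + 64 + 32 + 8 + 4.
57^1 ≡ 57 (mod 184)
57^2 ≡ 57^2 = 3249 ≡ 121 (mod 184)
57^4 ≡ 121^2 = 14641 ≡ 105 (mod 184)
57^8 ≡ 105^2 = 11025 ≡ 169 (mod 184)
57^16 ≡ 169^2 = 28561 ≡ 41 (mod 184)
57^32 ≡ 41^2 = 1681 ≡ 25 (mod 184)
57^64 ≡ 25^2 = 625 ≡ 73 (mod 184)
57^128 ≡ 73^2 = 5329 ≡ 177 (mod 184)
57^256 ≡ 177^2 = 31329 ≡ 49 (mod 184)
57^492 = 57^256 · 57^128 · 57^64 · 57^32 · 57^8 · 57^4 ≡ 49 · 177 · 73 · 25 · 169 · 105 (mod 184).
Accumulate the product:
49 · 177 = 8673 ≡ 25
25 · 73 = 1825 ≡ 169
169 · 25 = 4225 ≡ 177
177 · 169 = 29913 ≡ 105
105 · 105 = 11025 ≡ 169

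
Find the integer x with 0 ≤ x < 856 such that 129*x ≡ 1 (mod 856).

Apply the Euclidean algorithm and back-substitute:
856 = 6·129 + 82
129 = 1·82 + 47
82 = 1·47 + 35
47 = 1·35 + 12
35 = 2·12 + 11
12 = 1·11 + 1
11 = 11·1 + 0
gcd(129, 856) = 1, so the inverse exists.
Back-substitute for 1:
1 = 1·12 − 1·11
  = −1·35 + 3·12
  = 3·47 − 4·35
  = −4·82 + 7·47
  = 7·129 − 11·82
  = −11·856 + 73·129
So 129⁻¹ ≡ 73 (mod 856).

73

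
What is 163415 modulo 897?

161

163415 = 182×897 + 161, so 163415 ≡ 161 (mod 897).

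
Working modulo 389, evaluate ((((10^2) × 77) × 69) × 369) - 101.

(10)^2 ≡ 100 (mod 389)
100 × 77 = 7700 ≡ 309 (mod 389)
309 × 69 = 21321 ≡ 315 (mod 389)
315 × 369 = 116235 ≡ 313 (mod 389)
313 - 101 = 212

212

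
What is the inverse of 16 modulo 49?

46

49 = 3*16 + 1
16 = 16*1 + 0
gcd(16, 49) = 1, so the inverse exists.
Bézout: 1 = 1*49 − 3*16.
So 16⁻¹ ≡ −3 ≡ 46 (mod 49).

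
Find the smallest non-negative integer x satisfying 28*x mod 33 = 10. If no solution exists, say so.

31

gcd(28, 33) = 1, so a unique solution mod 33 exists.
28⁻¹ ≡ 13 (mod 33).
x ≡ 13*10 ≡ 31 (mod 33).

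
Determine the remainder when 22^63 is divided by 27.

By square-and-multiply:
63 in binary is 111111, i.e. 63 = 32 + 16 + 8 + 4 + 2 + 1.
22^1 ≡ 22 (mod 27)
22^2 ≡ 22^2 = 484 ≡ 25 (mod 27)
22^4 ≡ 25^2 = 625 ≡ 4 (mod 27)
22^8 ≡ 4^2 = 16 (mod 27)
22^16 ≡ 16^2 = 256 ≡ 13 (mod 27)
22^32 ≡ 13^2 = 169 ≡ 7 (mod 27)
22^63 = 22^32 * 22^16 * 22^8 * 22^4 * 22^2 * 22^1 ≡ 7 * 13 * 16 * 4 * 25 * 22 (mod 27).
Accumulate the product:
7 * 13 = 91 ≡ 10
10 * 16 = 160 ≡ 25
25 * 4 = 100 ≡ 19
19 * 25 = 475 ≡ 16
16 * 22 = 352 ≡ 1

1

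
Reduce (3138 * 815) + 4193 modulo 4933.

3138 * 815 = 2557470 ≡ 2176 (mod 4933)
2176 + 4193 = 6369 ≡ 1436 (mod 4933)

1436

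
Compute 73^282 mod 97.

By square-and-multiply:
73^1 ≡ 73 (mod 97)
73^2 ≡ 73^2 = 5329 ≡ 91 (mod 97)
73^4 ≡ 91^2 = 8281 ≡ 36 (mod 97)
73^8 ≡ 36^2 = 1296 ≡ 35 (mod 97)
73^16 ≡ 35^2 = 1225 ≡ 61 (mod 97)
73^32 ≡ 61^2 = 3721 ≡ 35 (mod 97)
73^64 ≡ 35^2 = 1225 ≡ 61 (mod 97)
73^128 ≡ 61^2 = 3721 ≡ 35 (mod 97)
73^256 ≡ 35^2 = 1225 ≡ 61 (mod 97)
73^282 = 73^256 * 73^16 * 73^8 * 73^2 ≡ 61 * 61 * 35 * 91 (mod 97).
Accumulate the product:
61 * 61 = 3721 ≡ 35
35 * 35 = 1225 ≡ 61
61 * 91 = 5551 ≡ 22

22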